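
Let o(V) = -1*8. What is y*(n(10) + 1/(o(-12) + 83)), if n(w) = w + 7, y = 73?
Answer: 93148/75 ≈ 1242.0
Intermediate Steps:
o(V) = -8
n(w) = 7 + w
y*(n(10) + 1/(o(-12) + 83)) = 73*((7 + 10) + 1/(-8 + 83)) = 73*(17 + 1/75) = 73*(1276/75) = 93148/75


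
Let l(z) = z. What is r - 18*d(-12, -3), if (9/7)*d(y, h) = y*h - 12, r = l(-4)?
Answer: -340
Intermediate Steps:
r = -4
d(y, h) = -28/3 + 7*h*y/9 (d(y, h) = 7*(y*h - 12)/9 = 7*(h*y - 12)/9 = 7*(-12 + h*y)/9 = -28/3 + 7*h*y/9)
r - 18*d(-12, -3) = -4 - 18*(-28/3 + (7/9)*(-3)*(-12)) = -4 - 18*(-28/3 + 28) = -4 - 18*56/3 = -4 - 336 = -340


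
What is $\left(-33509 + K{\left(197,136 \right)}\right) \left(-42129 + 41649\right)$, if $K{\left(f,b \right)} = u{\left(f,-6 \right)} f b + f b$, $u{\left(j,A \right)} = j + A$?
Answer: $-2453066400$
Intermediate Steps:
$u{\left(j,A \right)} = A + j$
$K{\left(f,b \right)} = b f + b f \left(-6 + f\right)$ ($K{\left(f,b \right)} = \left(-6 + f\right) f b + f b = f \left(-6 + f\right) b + b f = b f \left(-6 + f\right) + b f = b f + b f \left(-6 + f\right)$)
$\left(-33509 + K{\left(197,136 \right)}\right) \left(-42129 + 41649\right) = \left(-33509 + 136 \cdot 197 \left(-5 + 197\right)\right) \left(-42129 + 41649\right) = \left(-33509 + 136 \cdot 197 \cdot 192\right) \left(-480\right) = \left(-33509 + 5144064\right) \left(-480\right) = 5110555 \left(-480\right) = -2453066400$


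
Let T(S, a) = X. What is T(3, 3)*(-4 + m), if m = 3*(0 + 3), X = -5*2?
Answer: -50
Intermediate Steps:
X = -10
m = 9 (m = 3*3 = 9)
T(S, a) = -10
T(3, 3)*(-4 + m) = -10*(-4 + 9) = -10*5 = -50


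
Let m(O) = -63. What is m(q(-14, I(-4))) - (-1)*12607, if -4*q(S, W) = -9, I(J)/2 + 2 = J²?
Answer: 12544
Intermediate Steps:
I(J) = -4 + 2*J²
q(S, W) = 9/4 (q(S, W) = -¼*(-9) = 9/4)
m(q(-14, I(-4))) - (-1)*12607 = -63 - (-1)*12607 = -63 - 1*(-12607) = -63 + 12607 = 12544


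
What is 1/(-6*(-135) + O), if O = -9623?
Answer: -1/8813 ≈ -0.00011347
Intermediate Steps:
1/(-6*(-135) + O) = 1/(-6*(-135) - 9623) = 1/(-1*(-810) - 9623) = 1/(810 - 9623) = 1/(-8813) = -1/8813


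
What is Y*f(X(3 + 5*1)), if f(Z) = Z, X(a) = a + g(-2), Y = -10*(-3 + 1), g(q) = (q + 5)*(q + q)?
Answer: -80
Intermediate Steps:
g(q) = 2*q*(5 + q) (g(q) = (5 + q)*(2*q) = 2*q*(5 + q))
Y = 20 (Y = -10*(-2) = 20)
X(a) = -12 + a (X(a) = a + 2*(-2)*(5 - 2) = a + 2*(-2)*3 = a - 12 = -12 + a)
Y*f(X(3 + 5*1)) = 20*(-12 + (3 + 5*1)) = 20*(-12 + (3 + 5)) = 20*(-12 + 8) = 20*(-4) = -80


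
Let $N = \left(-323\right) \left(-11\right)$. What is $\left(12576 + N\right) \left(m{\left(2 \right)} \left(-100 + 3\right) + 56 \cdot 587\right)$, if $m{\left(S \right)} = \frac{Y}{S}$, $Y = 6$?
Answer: $525498949$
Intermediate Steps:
$m{\left(S \right)} = \frac{6}{S}$
$N = 3553$
$\left(12576 + N\right) \left(m{\left(2 \right)} \left(-100 + 3\right) + 56 \cdot 587\right) = \left(12576 + 3553\right) \left(\frac{6}{2} \left(-100 + 3\right) + 56 \cdot 587\right) = 16129 \left(6 \cdot \frac{1}{2} \left(-97\right) + 32872\right) = 16129 \left(3 \left(-97\right) + 32872\right) = 16129 \left(-291 + 32872\right) = 16129 \cdot 32581 = 525498949$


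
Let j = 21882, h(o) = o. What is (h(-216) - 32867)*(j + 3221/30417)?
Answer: -22019648300245/30417 ≈ -7.2393e+8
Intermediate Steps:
(h(-216) - 32867)*(j + 3221/30417) = (-216 - 32867)*(21882 + 3221/30417) = -33083*(21882 + 3221*(1/30417)) = -33083*(21882 + 3221/30417) = -33083*665588015/30417 = -22019648300245/30417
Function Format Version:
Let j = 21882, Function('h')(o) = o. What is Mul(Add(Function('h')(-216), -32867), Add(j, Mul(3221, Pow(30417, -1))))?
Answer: Rational(-22019648300245, 30417) ≈ -7.2393e+8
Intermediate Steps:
Mul(Add(Function('h')(-216), -32867), Add(j, Mul(3221, Pow(30417, -1)))) = Mul(Add(-216, -32867), Add(21882, Mul(3221, Pow(30417, -1)))) = Mul(-33083, Add(21882, Mul(3221, Rational(1, 30417)))) = Mul(-33083, Add(21882, Rational(3221, 30417))) = Mul(-33083, Rational(665588015, 30417)) = Rational(-22019648300245, 30417)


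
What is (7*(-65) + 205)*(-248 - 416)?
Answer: 166000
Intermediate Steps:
(7*(-65) + 205)*(-248 - 416) = (-455 + 205)*(-664) = -250*(-664) = 166000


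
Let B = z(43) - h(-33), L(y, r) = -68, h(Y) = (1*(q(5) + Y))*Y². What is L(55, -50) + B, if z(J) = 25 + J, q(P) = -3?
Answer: 39204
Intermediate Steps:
h(Y) = Y²*(-3 + Y) (h(Y) = (1*(-3 + Y))*Y² = (-3 + Y)*Y² = Y²*(-3 + Y))
B = 39272 (B = (25 + 43) - (-33)²*(-3 - 33) = 68 - 1089*(-36) = 68 - 1*(-39204) = 68 + 39204 = 39272)
L(55, -50) + B = -68 + 39272 = 39204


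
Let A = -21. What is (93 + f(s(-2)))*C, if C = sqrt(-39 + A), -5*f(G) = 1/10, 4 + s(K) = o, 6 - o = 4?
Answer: 4649*I*sqrt(15)/25 ≈ 720.22*I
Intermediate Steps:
o = 2 (o = 6 - 1*4 = 6 - 4 = 2)
s(K) = -2 (s(K) = -4 + 2 = -2)
f(G) = -1/50 (f(G) = -1/5/10 = -1/5*1/10 = -1/50)
C = 2*I*sqrt(15) (C = sqrt(-39 - 21) = sqrt(-60) = 2*I*sqrt(15) ≈ 7.746*I)
(93 + f(s(-2)))*C = (93 - 1/50)*(2*I*sqrt(15)) = 4649*(2*I*sqrt(15))/50 = 4649*I*sqrt(15)/25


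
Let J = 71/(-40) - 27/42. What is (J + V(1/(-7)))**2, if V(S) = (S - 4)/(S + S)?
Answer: 11444689/78400 ≈ 145.98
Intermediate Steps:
J = -677/280 (J = 71*(-1/40) - 27*1/42 = -71/40 - 9/14 = -677/280 ≈ -2.4179)
V(S) = (-4 + S)/(2*S) (V(S) = (-4 + S)/((2*S)) = (-4 + S)*(1/(2*S)) = (-4 + S)/(2*S))
(J + V(1/(-7)))**2 = (-677/280 + (-4 + 1/(-7))/(2*(1/(-7))))**2 = (-677/280 + (-4 - 1/7)/(2*(-1/7)))**2 = (-677/280 + (1/2)*(-7)*(-29/7))**2 = (-677/280 + 29/2)**2 = (3383/280)**2 = 11444689/78400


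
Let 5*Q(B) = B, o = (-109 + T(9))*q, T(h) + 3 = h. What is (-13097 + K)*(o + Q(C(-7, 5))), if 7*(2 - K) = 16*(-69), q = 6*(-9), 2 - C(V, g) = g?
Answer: -2518229727/35 ≈ -7.1949e+7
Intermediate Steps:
C(V, g) = 2 - g
T(h) = -3 + h
q = -54
o = 5562 (o = (-109 + (-3 + 9))*(-54) = (-109 + 6)*(-54) = -103*(-54) = 5562)
Q(B) = B/5
K = 1118/7 (K = 2 - 16*(-69)/7 = 2 - ⅐*(-1104) = 2 + 1104/7 = 1118/7 ≈ 159.71)
(-13097 + K)*(o + Q(C(-7, 5))) = (-13097 + 1118/7)*(5562 + (2 - 1*5)/5) = -90561*(5562 + (2 - 5)/5)/7 = -90561*(5562 + (⅕)*(-3))/7 = -90561*(5562 - ⅗)/7 = -90561/7*27807/5 = -2518229727/35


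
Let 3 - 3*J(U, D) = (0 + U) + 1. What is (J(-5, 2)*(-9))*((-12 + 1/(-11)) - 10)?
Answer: 5103/11 ≈ 463.91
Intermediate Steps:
J(U, D) = ⅔ - U/3 (J(U, D) = 1 - ((0 + U) + 1)/3 = 1 - (U + 1)/3 = 1 - (1 + U)/3 = 1 + (-⅓ - U/3) = ⅔ - U/3)
(J(-5, 2)*(-9))*((-12 + 1/(-11)) - 10) = ((⅔ - ⅓*(-5))*(-9))*((-12 + 1/(-11)) - 10) = ((⅔ + 5/3)*(-9))*((-12 - 1/11) - 10) = ((7/3)*(-9))*(-133/11 - 10) = -21*(-243/11) = 5103/11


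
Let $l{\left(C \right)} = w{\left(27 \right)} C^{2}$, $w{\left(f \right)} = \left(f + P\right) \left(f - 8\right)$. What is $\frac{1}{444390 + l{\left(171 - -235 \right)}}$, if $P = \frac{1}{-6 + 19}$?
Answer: $\frac{13}{1108200238} \approx 1.1731 \cdot 10^{-8}$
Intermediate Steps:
$P = \frac{1}{13} \approx 0.076923$
$w{\left(f \right)} = \left(-8 + f\right) \left(\frac{1}{13} + f\right)$ ($w{\left(f \right)} = \left(f + \frac{1}{13}\right) \left(f - 8\right) = \left(\frac{1}{13} + f\right) \left(-8 + f\right) = \left(-8 + f\right) \left(\frac{1}{13} + f\right)$)
$l{\left(C \right)} = \frac{6688 C^{2}}{13}$ ($l{\left(C \right)} = \left(- \frac{8}{13} + 27^{2} - \frac{2781}{13}\right) C^{2} = \left(- \frac{8}{13} + 729 - \frac{2781}{13}\right) C^{2} = \frac{6688 C^{2}}{13}$)
$\frac{1}{444390 + l{\left(171 - -235 \right)}} = \frac{1}{444390 + \frac{6688 \left(171 - -235\right)^{2}}{13}} = \frac{1}{444390 + \frac{6688 \left(171 + 235\right)^{2}}{13}} = \frac{1}{444390 + \frac{6688 \cdot 406^{2}}{13}} = \frac{1}{444390 + \frac{6688}{13} \cdot 164836} = \frac{1}{444390 + \frac{1102423168}{13}} = \frac{1}{\frac{1108200238}{13}} = \frac{13}{1108200238}$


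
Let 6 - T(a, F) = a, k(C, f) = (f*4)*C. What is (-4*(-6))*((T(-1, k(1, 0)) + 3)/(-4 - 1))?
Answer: -48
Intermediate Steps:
k(C, f) = 4*C*f (k(C, f) = (4*f)*C = 4*C*f)
T(a, F) = 6 - a
(-4*(-6))*((T(-1, k(1, 0)) + 3)/(-4 - 1)) = (-4*(-6))*(((6 - 1*(-1)) + 3)/(-4 - 1)) = 24*(((6 + 1) + 3)/(-5)) = 24*((7 + 3)*(-1/5)) = 24*(10*(-1/5)) = 24*(-2) = -48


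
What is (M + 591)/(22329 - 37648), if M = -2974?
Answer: 2383/15319 ≈ 0.15556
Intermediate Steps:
(M + 591)/(22329 - 37648) = (-2974 + 591)/(22329 - 37648) = -2383/(-15319) = -2383*(-1/15319) = 2383/15319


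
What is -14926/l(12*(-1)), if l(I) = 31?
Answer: -14926/31 ≈ -481.48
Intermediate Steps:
-14926/l(12*(-1)) = -14926/31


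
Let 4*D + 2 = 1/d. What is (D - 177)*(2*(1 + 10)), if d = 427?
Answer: -3334859/854 ≈ -3905.0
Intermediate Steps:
D = -853/1708 (D = -1/2 + (1/4)/427 = -1/2 + (1/4)*(1/427) = -1/2 + 1/1708 = -853/1708 ≈ -0.49941)
(D - 177)*(2*(1 + 10)) = (-853/1708 - 177)*(2*(1 + 10)) = -303169*11/854 = -303169/1708*22 = -3334859/854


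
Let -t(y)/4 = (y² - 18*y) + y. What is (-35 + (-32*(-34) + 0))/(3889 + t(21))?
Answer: 1053/3553 ≈ 0.29637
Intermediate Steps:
t(y) = -4*y² + 68*y (t(y) = -4*((y² - 18*y) + y) = -4*(y² - 17*y) = -4*y² + 68*y)
(-35 + (-32*(-34) + 0))/(3889 + t(21)) = (-35 + (-32*(-34) + 0))/(3889 + 4*21*(17 - 1*21)) = (-35 + (1088 + 0))/(3889 + 4*21*(17 - 21)) = (-35 + 1088)/(3889 + 4*21*(-4)) = 1053/(3889 - 336) = 1053/3553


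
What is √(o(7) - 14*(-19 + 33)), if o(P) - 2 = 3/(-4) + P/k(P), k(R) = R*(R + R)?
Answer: I*√38157/14 ≈ 13.953*I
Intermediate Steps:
k(R) = 2*R² (k(R) = R*(2*R) = 2*R²)
o(P) = 5/4 + 1/(2*P) (o(P) = 2 + (3/(-4) + P/((2*P²))) = 2 + (3*(-¼) + P*(1/(2*P²))) = 2 + (-¾ + 1/(2*P)) = 5/4 + 1/(2*P))
√(o(7) - 14*(-19 + 33)) = √((¼)*(2 + 5*7)/7 - 14*(-19 + 33)) = √((¼)*(⅐)*(2 + 35) - 14*14) = √((¼)*(⅐)*37 - 196) = √(37/28 - 196) = √(-5451/28) = I*√38157/14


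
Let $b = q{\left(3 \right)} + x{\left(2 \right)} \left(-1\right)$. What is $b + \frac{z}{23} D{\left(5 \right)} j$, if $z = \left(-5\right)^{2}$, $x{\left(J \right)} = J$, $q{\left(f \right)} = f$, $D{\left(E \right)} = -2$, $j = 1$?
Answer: $- \frac{27}{23} \approx -1.1739$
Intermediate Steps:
$z = 25$
$b = 1$ ($b = 3 + 2 \left(-1\right) = 3 - 2 = 1$)
$b + \frac{z}{23} D{\left(5 \right)} j = 1 + \frac{25}{23} \left(\left(-2\right) 1\right) = 1 + 25 \cdot \frac{1}{23} \left(-2\right) = 1 + \frac{25}{23} \left(-2\right) = 1 - \frac{50}{23} = - \frac{27}{23}$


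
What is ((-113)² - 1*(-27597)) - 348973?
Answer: -308607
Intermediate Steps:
((-113)² - 1*(-27597)) - 348973 = (12769 + 27597) - 348973 = 40366 - 348973 = -308607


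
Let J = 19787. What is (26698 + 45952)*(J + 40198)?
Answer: 4357910250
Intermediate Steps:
(26698 + 45952)*(J + 40198) = (26698 + 45952)*(19787 + 40198) = 72650*59985 = 4357910250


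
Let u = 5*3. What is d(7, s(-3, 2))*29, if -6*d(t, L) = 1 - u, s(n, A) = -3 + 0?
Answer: 203/3 ≈ 67.667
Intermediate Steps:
u = 15
s(n, A) = -3
d(t, L) = 7/3 (d(t, L) = -(1 - 1*15)/6 = -(1 - 15)/6 = -⅙*(-14) = 7/3)
d(7, s(-3, 2))*29 = (7/3)*29 = 203/3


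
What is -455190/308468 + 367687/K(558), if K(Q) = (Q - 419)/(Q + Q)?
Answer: 63288146186223/21438526 ≈ 2.9521e+6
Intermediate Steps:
K(Q) = (-419 + Q)/(2*Q) (K(Q) = (-419 + Q)/((2*Q)) = (-419 + Q)*(1/(2*Q)) = (-419 + Q)/(2*Q))
-455190/308468 + 367687/K(558) = -455190/308468 + 367687/(((½)*(-419 + 558)/558)) = -455190*1/308468 + 367687/(((½)*(1/558)*139)) = -227595/154234 + 367687/(139/1116) = -227595/154234 + 367687*(1116/139) = -227595/154234 + 410338692/139 = 63288146186223/21438526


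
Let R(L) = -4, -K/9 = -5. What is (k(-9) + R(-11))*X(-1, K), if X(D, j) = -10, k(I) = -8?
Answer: 120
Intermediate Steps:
K = 45 (K = -9*(-5) = 45)
(k(-9) + R(-11))*X(-1, K) = (-8 - 4)*(-10) = -12*(-10) = 120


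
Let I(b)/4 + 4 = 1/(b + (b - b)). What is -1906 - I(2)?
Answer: -1892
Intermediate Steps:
I(b) = -16 + 4/b (I(b) = -16 + 4/(b + (b - b)) = -16 + 4/(b + 0) = -16 + 4/b)
-1906 - I(2) = -1906 - (-16 + 4/2) = -1906 - (-16 + 4*(1/2)) = -1906 - (-16 + 2) = -1906 - 1*(-14) = -1906 + 14 = -1892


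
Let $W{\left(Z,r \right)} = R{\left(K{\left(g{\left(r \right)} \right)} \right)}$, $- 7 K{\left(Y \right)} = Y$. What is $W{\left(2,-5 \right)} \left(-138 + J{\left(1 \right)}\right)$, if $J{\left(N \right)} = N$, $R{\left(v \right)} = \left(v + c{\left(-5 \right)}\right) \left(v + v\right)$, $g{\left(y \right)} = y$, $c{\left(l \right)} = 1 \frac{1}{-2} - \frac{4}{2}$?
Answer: $\frac{17125}{49} \approx 349.49$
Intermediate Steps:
$c{\left(l \right)} = - \frac{5}{2}$ ($c{\left(l \right)} = 1 \left(- \frac{1}{2}\right) - 2 = - \frac{1}{2} - 2 = - \frac{5}{2}$)
$K{\left(Y \right)} = - \frac{Y}{7}$
$R{\left(v \right)} = 2 v \left(- \frac{5}{2} + v\right)$ ($R{\left(v \right)} = \left(v - \frac{5}{2}\right) \left(v + v\right) = \left(- \frac{5}{2} + v\right) 2 v = 2 v \left(- \frac{5}{2} + v\right)$)
$W{\left(Z,r \right)} = - \frac{r \left(-5 - \frac{2 r}{7}\right)}{7}$ ($W{\left(Z,r \right)} = - \frac{r}{7} \left(-5 + 2 \left(- \frac{r}{7}\right)\right) = - \frac{r}{7} \left(-5 - \frac{2 r}{7}\right) = - \frac{r \left(-5 - \frac{2 r}{7}\right)}{7}$)
$W{\left(2,-5 \right)} \left(-138 + J{\left(1 \right)}\right) = \frac{1}{49} \left(-5\right) \left(35 + 2 \left(-5\right)\right) \left(-138 + 1\right) = \frac{1}{49} \left(-5\right) \left(35 - 10\right) \left(-137\right) = \frac{1}{49} \left(-5\right) 25 \left(-137\right) = \left(- \frac{125}{49}\right) \left(-137\right) = \frac{17125}{49}$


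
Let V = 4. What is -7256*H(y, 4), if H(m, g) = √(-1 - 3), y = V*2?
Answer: -14512*I ≈ -14512.0*I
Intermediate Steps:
y = 8 (y = 4*2 = 8)
H(m, g) = 2*I (H(m, g) = √(-4) = 2*I)
-7256*H(y, 4) = -14512*I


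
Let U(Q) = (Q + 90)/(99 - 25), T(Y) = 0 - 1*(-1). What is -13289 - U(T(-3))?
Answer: -983477/74 ≈ -13290.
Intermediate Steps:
T(Y) = 1 (T(Y) = 0 + 1 = 1)
U(Q) = 45/37 + Q/74 (U(Q) = (90 + Q)/74 = (90 + Q)*(1/74) = 45/37 + Q/74)
-13289 - U(T(-3)) = -13289 - (45/37 + (1/74)*1) = -13289 - (45/37 + 1/74) = -13289 - 1*91/74 = -13289 - 91/74 = -983477/74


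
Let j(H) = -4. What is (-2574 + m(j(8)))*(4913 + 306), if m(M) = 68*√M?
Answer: -13433706 + 709784*I ≈ -1.3434e+7 + 7.0978e+5*I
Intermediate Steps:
(-2574 + m(j(8)))*(4913 + 306) = (-2574 + 68*√(-4))*(4913 + 306) = (-2574 + 68*(2*I))*5219 = (-2574 + 136*I)*5219 = -13433706 + 709784*I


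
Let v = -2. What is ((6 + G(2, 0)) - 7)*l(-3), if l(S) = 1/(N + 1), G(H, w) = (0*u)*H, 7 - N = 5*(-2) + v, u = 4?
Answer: -1/20 ≈ -0.050000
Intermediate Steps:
N = 19 (N = 7 - (5*(-2) - 2) = 7 - (-10 - 2) = 7 - 1*(-12) = 7 + 12 = 19)
G(H, w) = 0 (G(H, w) = (0*4)*H = 0*H = 0)
l(S) = 1/20 (l(S) = 1/(19 + 1) = 1/20)
((6 + G(2, 0)) - 7)*l(-3) = ((6 + 0) - 7)*(1/20) = (6 - 7)*(1/20) = -1*1/20 = -1/20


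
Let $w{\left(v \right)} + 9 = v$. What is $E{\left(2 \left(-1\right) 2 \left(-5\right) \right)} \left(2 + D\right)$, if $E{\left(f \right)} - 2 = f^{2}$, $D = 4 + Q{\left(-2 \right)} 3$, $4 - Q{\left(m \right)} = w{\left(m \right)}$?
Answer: $20502$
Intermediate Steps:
$w{\left(v \right)} = -9 + v$
$Q{\left(m \right)} = 13 - m$ ($Q{\left(m \right)} = 4 - \left(-9 + m\right) = 13 - m$)
$D = 49$ ($D = 4 + \left(13 - -2\right) 3 = 4 + \left(13 + 2\right) 3 = 4 + 15 \cdot 3 = 4 + 45 = 49$)
$E{\left(f \right)} = 2 + f^{2}$
$E{\left(2 \left(-1\right) 2 \left(-5\right) \right)} \left(2 + D\right) = \left(2 + \left(2 \left(-1\right) 2 \left(-5\right)\right)^{2}\right) \left(2 + 49\right) = \left(2 + \left(\left(-2\right) 2 \left(-5\right)\right)^{2}\right) 51 = \left(2 + \left(\left(-4\right) \left(-5\right)\right)^{2}\right) 51 = \left(2 + 20^{2}\right) 51 = \left(2 + 400\right) 51 = 402 \cdot 51 = 20502$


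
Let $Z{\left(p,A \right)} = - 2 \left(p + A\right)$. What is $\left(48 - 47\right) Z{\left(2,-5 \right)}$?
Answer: $6$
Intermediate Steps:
$Z{\left(p,A \right)} = - 2 A - 2 p$ ($Z{\left(p,A \right)} = - 2 \left(A + p\right) = - 2 A - 2 p$)
$\left(48 - 47\right) Z{\left(2,-5 \right)} = \left(48 - 47\right) \left(\left(-2\right) \left(-5\right) - 4\right) = 1 \left(10 - 4\right) = 1 \cdot 6 = 6$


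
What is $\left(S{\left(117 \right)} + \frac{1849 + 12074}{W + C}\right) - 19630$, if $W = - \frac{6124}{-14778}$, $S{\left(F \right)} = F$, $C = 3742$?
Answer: $- \frac{539484258053}{27652700} \approx -19509.0$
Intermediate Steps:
$W = \frac{3062}{7389}$ ($W = \left(-6124\right) \left(- \frac{1}{14778}\right) = \frac{3062}{7389} \approx 0.4144$)
$\left(S{\left(117 \right)} + \frac{1849 + 12074}{W + C}\right) - 19630 = \left(117 + \frac{1849 + 12074}{\frac{3062}{7389} + 3742}\right) - 19630 = \left(117 + \frac{13923}{\frac{27652700}{7389}}\right) - 19630 = \left(117 + 13923 \cdot \frac{7389}{27652700}\right) - 19630 = \left(117 + \frac{102877047}{27652700}\right) - 19630 = \frac{3338242947}{27652700} - 19630 = - \frac{539484258053}{27652700}$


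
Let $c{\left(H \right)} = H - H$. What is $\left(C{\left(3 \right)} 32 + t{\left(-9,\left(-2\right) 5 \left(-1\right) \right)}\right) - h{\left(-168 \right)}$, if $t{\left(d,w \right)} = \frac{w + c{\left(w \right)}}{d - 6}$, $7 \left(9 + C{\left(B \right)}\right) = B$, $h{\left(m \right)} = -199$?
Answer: $- \frac{1595}{21} \approx -75.952$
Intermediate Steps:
$c{\left(H \right)} = 0$
$C{\left(B \right)} = -9 + \frac{B}{7}$
$t{\left(d,w \right)} = \frac{w}{-6 + d}$ ($t{\left(d,w \right)} = \frac{w + 0}{d - 6} = \frac{w}{-6 + d}$)
$\left(C{\left(3 \right)} 32 + t{\left(-9,\left(-2\right) 5 \left(-1\right) \right)}\right) - h{\left(-168 \right)} = \left(\left(-9 + \frac{1}{7} \cdot 3\right) 32 + \frac{\left(-2\right) 5 \left(-1\right)}{-6 - 9}\right) - -199 = \left(\left(-9 + \frac{3}{7}\right) 32 + \frac{\left(-10\right) \left(-1\right)}{-15}\right) + 199 = \left(\left(- \frac{60}{7}\right) 32 + 10 \left(- \frac{1}{15}\right)\right) + 199 = \left(- \frac{1920}{7} - \frac{2}{3}\right) + 199 = - \frac{5774}{21} + 199 = - \frac{1595}{21}$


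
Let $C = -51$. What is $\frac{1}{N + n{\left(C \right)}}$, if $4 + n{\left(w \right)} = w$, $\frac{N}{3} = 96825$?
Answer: $\frac{1}{290420} \approx 3.4433 \cdot 10^{-6}$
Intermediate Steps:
$N = 290475$ ($N = 3 \cdot 96825 = 290475$)
$n{\left(w \right)} = -4 + w$
$\frac{1}{N + n{\left(C \right)}} = \frac{1}{290475 - 55} = \frac{1}{290420}$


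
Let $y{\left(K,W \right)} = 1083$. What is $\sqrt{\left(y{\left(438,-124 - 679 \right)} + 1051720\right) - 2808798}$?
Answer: $i \sqrt{1755995} \approx 1325.1 i$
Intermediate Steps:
$\sqrt{\left(y{\left(438,-124 - 679 \right)} + 1051720\right) - 2808798} = \sqrt{\left(1083 + 1051720\right) - 2808798} = \sqrt{1052803 - 2808798} = \sqrt{-1755995} = i \sqrt{1755995}$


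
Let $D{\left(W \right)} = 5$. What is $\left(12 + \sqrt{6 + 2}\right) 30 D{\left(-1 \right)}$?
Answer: $1800 + 300 \sqrt{2} \approx 2224.3$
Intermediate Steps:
$\left(12 + \sqrt{6 + 2}\right) 30 D{\left(-1 \right)} = \left(12 + \sqrt{6 + 2}\right) 30 \cdot 5 = \left(12 + \sqrt{8}\right) 30 \cdot 5 = \left(12 + 2 \sqrt{2}\right) 30 \cdot 5 = \left(360 + 60 \sqrt{2}\right) 5 = 1800 + 300 \sqrt{2}$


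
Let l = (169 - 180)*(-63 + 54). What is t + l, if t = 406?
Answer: 505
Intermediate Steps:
l = 99 (l = -11*(-9) = 99)
t + l = 406 + 99 = 505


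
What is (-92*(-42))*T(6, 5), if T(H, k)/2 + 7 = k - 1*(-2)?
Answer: 0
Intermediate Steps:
T(H, k) = -10 + 2*k (T(H, k) = -14 + 2*(k - 1*(-2)) = -14 + 2*(k + 2) = -14 + 2*(2 + k) = -14 + (4 + 2*k) = -10 + 2*k)
(-92*(-42))*T(6, 5) = (-92*(-42))*(-10 + 2*5) = 3864*(-10 + 10) = 3864*0 = 0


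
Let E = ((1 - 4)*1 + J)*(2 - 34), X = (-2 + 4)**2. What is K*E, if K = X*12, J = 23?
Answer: -30720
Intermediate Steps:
X = 4 (X = 2**2 = 4)
K = 48 (K = 4*12 = 48)
E = -640 (E = ((1 - 4)*1 + 23)*(2 - 34) = (-3*1 + 23)*(-32) = (-3 + 23)*(-32) = 20*(-32) = -640)
K*E = 48*(-640) = -30720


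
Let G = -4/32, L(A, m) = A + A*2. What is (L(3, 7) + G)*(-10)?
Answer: -355/4 ≈ -88.750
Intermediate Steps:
L(A, m) = 3*A (L(A, m) = A + 2*A = 3*A)
G = -⅛ (G = -4*1/32 = -⅛ ≈ -0.12500)
(L(3, 7) + G)*(-10) = (3*3 - ⅛)*(-10) = (9 - ⅛)*(-10) = (71/8)*(-10) = -355/4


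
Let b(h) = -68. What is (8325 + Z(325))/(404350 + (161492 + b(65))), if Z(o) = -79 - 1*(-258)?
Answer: 4252/282887 ≈ 0.015031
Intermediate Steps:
Z(o) = 179 (Z(o) = -79 + 258 = 179)
(8325 + Z(325))/(404350 + (161492 + b(65))) = (8325 + 179)/(404350 + (161492 - 68)) = 8504/(404350 + 161424) = 8504/565774 = 8504*(1/565774) = 4252/282887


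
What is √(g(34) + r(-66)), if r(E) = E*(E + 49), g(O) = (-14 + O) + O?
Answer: 14*√6 ≈ 34.293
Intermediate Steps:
g(O) = -14 + 2*O
r(E) = E*(49 + E)
√(g(34) + r(-66)) = √((-14 + 2*34) - 66*(49 - 66)) = √((-14 + 68) - 66*(-17)) = √(54 + 1122) = √1176 = 14*√6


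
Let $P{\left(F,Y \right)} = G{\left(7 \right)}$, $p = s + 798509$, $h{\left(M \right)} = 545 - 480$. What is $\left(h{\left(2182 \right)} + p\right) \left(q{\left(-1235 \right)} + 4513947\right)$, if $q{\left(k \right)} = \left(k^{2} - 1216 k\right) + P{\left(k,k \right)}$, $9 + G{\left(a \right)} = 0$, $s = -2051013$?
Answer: $-9444546061197$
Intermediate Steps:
$h{\left(M \right)} = 65$
$G{\left(a \right)} = -9$ ($G{\left(a \right)} = -9 + 0 = -9$)
$p = -1252504$ ($p = -2051013 + 798509 = -1252504$)
$P{\left(F,Y \right)} = -9$
$q{\left(k \right)} = -9 + k^{2} - 1216 k$ ($q{\left(k \right)} = \left(k^{2} - 1216 k\right) - 9 = -9 + k^{2} - 1216 k$)
$\left(h{\left(2182 \right)} + p\right) \left(q{\left(-1235 \right)} + 4513947\right) = \left(65 - 1252504\right) \left(\left(-9 + \left(-1235\right)^{2} - -1501760\right) + 4513947\right) = - 1252439 \left(\left(-9 + 1525225 + 1501760\right) + 4513947\right) = - 1252439 \left(3026976 + 4513947\right) = \left(-1252439\right) 7540923 = -9444546061197$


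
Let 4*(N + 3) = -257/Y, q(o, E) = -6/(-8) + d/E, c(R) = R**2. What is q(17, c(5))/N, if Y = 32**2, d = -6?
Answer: -52224/313625 ≈ -0.16652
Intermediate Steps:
Y = 1024
q(o, E) = 3/4 - 6/E (q(o, E) = -6/(-8) - 6/E = -6*(-1/8) - 6/E = 3/4 - 6/E)
N = -12545/4096 (N = -3 + (-257/1024)/4 = -3 + (-257*1/1024)/4 = -3 + (1/4)*(-257/1024) = -3 - 257/4096 = -12545/4096 ≈ -3.0627)
q(17, c(5))/N = (3/4 - 6/(5**2))/(-12545/4096) = (3/4 - 6/25)*(-4096/12545) = (51/100)*(-4096/12545) = -52224/313625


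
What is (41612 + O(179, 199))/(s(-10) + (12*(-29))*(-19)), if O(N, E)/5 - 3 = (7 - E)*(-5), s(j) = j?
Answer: 46427/6602 ≈ 7.0323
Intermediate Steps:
O(N, E) = -160 + 25*E (O(N, E) = 15 + 5*((7 - E)*(-5)) = 15 + 5*(-35 + 5*E) = 15 + (-175 + 25*E) = -160 + 25*E)
(41612 + O(179, 199))/(s(-10) + (12*(-29))*(-19)) = (41612 + (-160 + 25*199))/(-10 + (12*(-29))*(-19)) = (41612 + (-160 + 4975))/(-10 - 348*(-19)) = (41612 + 4815)/(-10 + 6612) = 46427/6602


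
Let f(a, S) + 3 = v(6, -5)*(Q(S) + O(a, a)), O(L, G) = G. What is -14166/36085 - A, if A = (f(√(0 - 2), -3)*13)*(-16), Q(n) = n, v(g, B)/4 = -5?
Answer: 427809594/36085 - 4160*I*√2 ≈ 11856.0 - 5883.1*I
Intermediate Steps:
v(g, B) = -20 (v(g, B) = 4*(-5) = -20)
f(a, S) = -3 - 20*S - 20*a (f(a, S) = -3 - 20*(S + a) = -3 + (-20*S - 20*a) = -3 - 20*S - 20*a)
A = -11856 + 4160*I*√2 (A = ((-3 - 20*(-3) - 20*√(0 - 2))*13)*(-16) = ((-3 + 60 - 20*I*√2)*13)*(-16) = ((57 - 20*I*√2)*13)*(-16) = (741 - 260*I*√2)*(-16) = -11856 + 4160*I*√2 ≈ -11856.0 + 5883.1*I)
-14166/36085 - A = -14166/36085 - (-11856 + 4160*I*√2) = -14166*1/36085 + (11856 - 4160*I*√2) = -14166/36085 + (11856 - 4160*I*√2) = 427809594/36085 - 4160*I*√2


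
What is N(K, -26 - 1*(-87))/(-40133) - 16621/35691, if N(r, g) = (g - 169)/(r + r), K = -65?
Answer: -43360215859/93105148695 ≈ -0.46571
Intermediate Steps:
N(r, g) = (-169 + g)/(2*r) (N(r, g) = (-169 + g)/((2*r)) = (-169 + g)*(1/(2*r)) = (-169 + g)/(2*r))
N(K, -26 - 1*(-87))/(-40133) - 16621/35691 = ((½)*(-169 + (-26 - 1*(-87)))/(-65))/(-40133) - 16621/35691 = ((½)*(-1/65)*(-169 + (-26 + 87)))*(-1/40133) - 16621*1/35691 = ((½)*(-1/65)*(-169 + 61))*(-1/40133) - 16621/35691 = ((½)*(-1/65)*(-108))*(-1/40133) - 16621/35691 = (54/65)*(-1/40133) - 16621/35691 = -54/2608645 - 16621/35691 = -43360215859/93105148695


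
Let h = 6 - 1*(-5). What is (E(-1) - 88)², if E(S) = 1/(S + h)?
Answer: 772641/100 ≈ 7726.4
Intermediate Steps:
h = 11 (h = 6 + 5 = 11)
E(S) = 1/(11 + S) (E(S) = 1/(S + 11) = 1/(11 + S))
(E(-1) - 88)² = (1/(11 - 1) - 88)² = (1/10 - 88)² = (⅒ - 88)² = (-879/10)² = 772641/100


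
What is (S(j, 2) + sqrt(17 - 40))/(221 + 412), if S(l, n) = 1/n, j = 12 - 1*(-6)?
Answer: 1/1266 + I*sqrt(23)/633 ≈ 0.00078989 + 0.0075764*I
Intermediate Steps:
j = 18 (j = 12 + 6 = 18)
(S(j, 2) + sqrt(17 - 40))/(221 + 412) = (1/2 + sqrt(17 - 40))/(221 + 412) = (1/2 + sqrt(-23))/633 = (1/2 + I*sqrt(23))*(1/633) = 1/1266 + I*sqrt(23)/633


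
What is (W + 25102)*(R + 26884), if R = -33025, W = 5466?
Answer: -187718088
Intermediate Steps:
(W + 25102)*(R + 26884) = (5466 + 25102)*(-33025 + 26884) = 30568*(-6141) = -187718088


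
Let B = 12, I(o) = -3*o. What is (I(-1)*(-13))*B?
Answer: -468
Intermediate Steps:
(I(-1)*(-13))*B = (-3*(-1)*(-13))*12 = (3*(-13))*12 = -39*12 = -468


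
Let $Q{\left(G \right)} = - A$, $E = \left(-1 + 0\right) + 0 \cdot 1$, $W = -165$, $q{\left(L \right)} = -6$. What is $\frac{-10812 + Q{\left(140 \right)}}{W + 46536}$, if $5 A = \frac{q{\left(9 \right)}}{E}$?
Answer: $- \frac{18022}{77285} \approx -0.23319$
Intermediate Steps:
$E = -1$ ($E = -1 + 0 = -1$)
$A = \frac{6}{5}$ ($A = \frac{\left(-6\right) \frac{1}{-1}}{5} = \frac{\left(-6\right) \left(-1\right)}{5} = \frac{1}{5} \cdot 6 = \frac{6}{5} \approx 1.2$)
$Q{\left(G \right)} = - \frac{6}{5}$ ($Q{\left(G \right)} = \left(-1\right) \frac{6}{5} = - \frac{6}{5}$)
$\frac{-10812 + Q{\left(140 \right)}}{W + 46536} = \frac{-10812 - \frac{6}{5}}{-165 + 46536} = - \frac{54066}{5 \cdot 46371} = \left(- \frac{54066}{5}\right) \frac{1}{46371} = - \frac{18022}{77285}$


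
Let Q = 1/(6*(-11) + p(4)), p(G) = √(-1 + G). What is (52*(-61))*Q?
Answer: 69784/1451 + 3172*√3/4353 ≈ 49.356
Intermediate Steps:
Q = 1/(-66 + √3) (Q = 1/(6*(-11) + √(-1 + 4)) = 1/(-66 + √3) ≈ -0.015560)
(52*(-61))*Q = (52*(-61))*(-22/1451 - √3/4353) = -3172*(-22/1451 - √3/4353) = 69784/1451 + 3172*√3/4353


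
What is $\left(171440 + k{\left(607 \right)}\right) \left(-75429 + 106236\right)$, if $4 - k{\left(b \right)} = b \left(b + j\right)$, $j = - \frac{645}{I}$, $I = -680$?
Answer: $- \frac{827814373281}{136} \approx -6.0869 \cdot 10^{9}$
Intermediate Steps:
$j = \frac{129}{136}$ ($j = - \frac{645}{-680} = \left(-645\right) \left(- \frac{1}{680}\right) = \frac{129}{136} \approx 0.94853$)
$k{\left(b \right)} = 4 - b \left(\frac{129}{136} + b\right)$ ($k{\left(b \right)} = 4 - b \left(b + \frac{129}{136}\right) = 4 - b \left(\frac{129}{136} + b\right)$)
$\left(171440 + k{\left(607 \right)}\right) \left(-75429 + 106236\right) = \left(171440 - \frac{50186823}{136}\right) \left(-75429 + 106236\right) = \left(171440 - \frac{50186823}{136}\right) 30807 = \left(- \frac{26870983}{136}\right) 30807 = - \frac{827814373281}{136}$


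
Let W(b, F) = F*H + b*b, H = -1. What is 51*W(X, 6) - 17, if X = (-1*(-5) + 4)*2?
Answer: 16201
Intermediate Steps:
X = 18 (X = (5 + 4)*2 = 9*2 = 18)
W(b, F) = b**2 - F (W(b, F) = F*(-1) + b*b = -F + b**2 = b**2 - F)
51*W(X, 6) - 17 = 51*(18**2 - 1*6) - 17 = 51*(324 - 6) - 17 = 51*318 - 17 = 16218 - 17 = 16201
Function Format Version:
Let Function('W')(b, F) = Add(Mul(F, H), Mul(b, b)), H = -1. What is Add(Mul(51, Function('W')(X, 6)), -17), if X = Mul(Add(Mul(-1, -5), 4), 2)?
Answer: 16201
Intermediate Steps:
X = 18 (X = Mul(Add(5, 4), 2) = Mul(9, 2) = 18)
Function('W')(b, F) = Add(Pow(b, 2), Mul(-1, F)) (Function('W')(b, F) = Add(Mul(F, -1), Mul(b, b)) = Add(Mul(-1, F), Pow(b, 2)) = Add(Pow(b, 2), Mul(-1, F)))
Add(Mul(51, Function('W')(X, 6)), -17) = Add(Mul(51, Add(Pow(18, 2), Mul(-1, 6))), -17) = Add(Mul(51, Add(324, -6)), -17) = Add(Mul(51, 318), -17) = Add(16218, -17) = 16201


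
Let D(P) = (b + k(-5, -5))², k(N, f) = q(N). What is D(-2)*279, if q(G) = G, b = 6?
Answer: 279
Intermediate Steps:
k(N, f) = N
D(P) = 1 (D(P) = (6 - 5)² = 1² = 1)
D(-2)*279 = 1*279 = 279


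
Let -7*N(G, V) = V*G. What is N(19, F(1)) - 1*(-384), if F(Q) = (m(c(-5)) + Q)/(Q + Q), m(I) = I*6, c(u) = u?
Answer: 5927/14 ≈ 423.36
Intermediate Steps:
m(I) = 6*I
F(Q) = (-30 + Q)/(2*Q) (F(Q) = (6*(-5) + Q)/(Q + Q) = (-30 + Q)/((2*Q)) = (-30 + Q)*(1/(2*Q)) = (-30 + Q)/(2*Q))
N(G, V) = -G*V/7 (N(G, V) = -V*G/7 = -G*V/7)
N(19, F(1)) - 1*(-384) = -⅐*19*(½)*(-30 + 1)/1 - 1*(-384) = -⅐*19*(½)*1*(-29) + 384 = -⅐*19*(-29/2) + 384 = 551/14 + 384 = 5927/14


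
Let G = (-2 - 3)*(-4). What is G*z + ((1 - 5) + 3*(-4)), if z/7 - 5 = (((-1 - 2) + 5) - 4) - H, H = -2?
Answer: 684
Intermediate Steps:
G = 20 (G = -5*(-4) = 20)
z = 35 (z = 35 + 7*((((-1 - 2) + 5) - 4) - 1*(-2)) = 35 + 7*(((-3 + 5) - 4) + 2) = 35 + 7*((2 - 4) + 2) = 35 + 7*(-2 + 2) = 35 + 7*0 = 35 + 0 = 35)
G*z + ((1 - 5) + 3*(-4)) = 20*35 + ((1 - 5) + 3*(-4)) = 700 + (-4 - 12) = 700 - 16 = 684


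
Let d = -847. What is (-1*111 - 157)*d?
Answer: 226996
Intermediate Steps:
(-1*111 - 157)*d = (-1*111 - 157)*(-847) = (-111 - 157)*(-847) = -268*(-847) = 226996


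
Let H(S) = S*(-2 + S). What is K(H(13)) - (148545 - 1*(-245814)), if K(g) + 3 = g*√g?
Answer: -394362 + 143*√143 ≈ -3.9265e+5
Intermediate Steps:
K(g) = -3 + g^(3/2) (K(g) = -3 + g*√g = -3 + g^(3/2))
K(H(13)) - (148545 - 1*(-245814)) = (-3 + (13*(-2 + 13))^(3/2)) - (148545 - 1*(-245814)) = (-3 + (13*11)^(3/2)) - (148545 + 245814) = (-3 + 143^(3/2)) - 1*394359 = (-3 + 143*√143) - 394359 = -394362 + 143*√143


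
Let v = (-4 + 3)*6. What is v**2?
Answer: 36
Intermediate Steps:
v = -6 (v = -1*6 = -6)
v**2 = (-6)**2 = 36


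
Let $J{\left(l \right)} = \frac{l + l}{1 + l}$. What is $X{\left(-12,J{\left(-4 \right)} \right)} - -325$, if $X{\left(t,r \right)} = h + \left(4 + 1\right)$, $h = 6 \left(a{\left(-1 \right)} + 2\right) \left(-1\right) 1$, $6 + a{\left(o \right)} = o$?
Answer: $360$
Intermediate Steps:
$a{\left(o \right)} = -6 + o$
$h = 30$ ($h = 6 \left(\left(-6 - 1\right) + 2\right) \left(-1\right) 1 = 6 \left(-7 + 2\right) \left(-1\right) 1 = 6 \left(-5\right) \left(-1\right) 1 = \left(-30\right) \left(-1\right) 1 = 30 \cdot 1 = 30$)
$J{\left(l \right)} = \frac{2 l}{1 + l}$
$X{\left(t,r \right)} = 35$ ($X{\left(t,r \right)} = 30 + \left(4 + 1\right) = 30 + 5 = 35$)
$X{\left(-12,J{\left(-4 \right)} \right)} - -325 = 35 - -325 = 35 + 325 = 360$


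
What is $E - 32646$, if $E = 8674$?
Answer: $-23972$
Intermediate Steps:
$E - 32646 = 8674 - 32646 = -23972$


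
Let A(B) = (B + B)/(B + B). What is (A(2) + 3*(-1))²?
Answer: 4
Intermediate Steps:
A(B) = 1 (A(B) = (2*B)/((2*B)) = (2*B)*(1/(2*B)) = 1)
(A(2) + 3*(-1))² = (1 + 3*(-1))² = (1 - 3)² = (-2)² = 4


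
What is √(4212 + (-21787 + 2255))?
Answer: 2*I*√3830 ≈ 123.77*I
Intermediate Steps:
√(4212 + (-21787 + 2255)) = √(4212 - 19532) = √(-15320) = 2*I*√3830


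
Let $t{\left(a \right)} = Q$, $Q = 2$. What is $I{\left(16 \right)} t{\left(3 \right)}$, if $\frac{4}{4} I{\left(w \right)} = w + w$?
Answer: $64$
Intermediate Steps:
$t{\left(a \right)} = 2$
$I{\left(w \right)} = 2 w$ ($I{\left(w \right)} = w + w = 2 w$)
$I{\left(16 \right)} t{\left(3 \right)} = 2 \cdot 16 \cdot 2 = 32 \cdot 2 = 64$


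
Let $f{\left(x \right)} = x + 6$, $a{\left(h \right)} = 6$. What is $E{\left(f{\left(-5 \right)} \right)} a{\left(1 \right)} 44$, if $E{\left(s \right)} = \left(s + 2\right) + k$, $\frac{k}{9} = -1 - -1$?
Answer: $792$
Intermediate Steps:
$k = 0$ ($k = 9 \left(-1 - -1\right) = 9 \left(-1 + 1\right) = 9 \cdot 0 = 0$)
$f{\left(x \right)} = 6 + x$
$E{\left(s \right)} = 2 + s$ ($E{\left(s \right)} = \left(s + 2\right) + 0 = \left(2 + s\right) + 0 = 2 + s$)
$E{\left(f{\left(-5 \right)} \right)} a{\left(1 \right)} 44 = \left(2 + \left(6 - 5\right)\right) 6 \cdot 44 = \left(2 + 1\right) 6 \cdot 44 = 3 \cdot 6 \cdot 44 = 18 \cdot 44 = 792$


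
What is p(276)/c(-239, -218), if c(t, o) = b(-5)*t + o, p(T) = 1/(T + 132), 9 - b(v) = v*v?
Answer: 1/1471248 ≈ 6.7970e-7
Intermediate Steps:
b(v) = 9 - v**2 (b(v) = 9 - v*v = 9 - v**2)
p(T) = 1/(132 + T)
c(t, o) = o - 16*t (c(t, o) = (9 - 1*(-5)**2)*t + o = (9 - 1*25)*t + o = (9 - 25)*t + o = -16*t + o = o - 16*t)
p(276)/c(-239, -218) = 1/((132 + 276)*(-218 - 16*(-239))) = 1/(408*(-218 + 3824)) = (1/408)/3606 = (1/408)*(1/3606) = 1/1471248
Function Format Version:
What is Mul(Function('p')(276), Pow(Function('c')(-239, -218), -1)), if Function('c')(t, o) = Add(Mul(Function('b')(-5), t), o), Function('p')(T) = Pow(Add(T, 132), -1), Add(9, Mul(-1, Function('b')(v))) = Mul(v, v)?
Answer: Rational(1, 1471248) ≈ 6.7970e-7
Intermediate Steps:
Function('b')(v) = Add(9, Mul(-1, Pow(v, 2))) (Function('b')(v) = Add(9, Mul(-1, Mul(v, v))) = Add(9, Mul(-1, Pow(v, 2))))
Function('p')(T) = Pow(Add(132, T), -1)
Function('c')(t, o) = Add(o, Mul(-16, t)) (Function('c')(t, o) = Add(Mul(Add(9, Mul(-1, Pow(-5, 2))), t), o) = Add(Mul(Add(9, Mul(-1, 25)), t), o) = Add(Mul(Add(9, -25), t), o) = Add(Mul(-16, t), o) = Add(o, Mul(-16, t)))
Mul(Function('p')(276), Pow(Function('c')(-239, -218), -1)) = Mul(Pow(Add(132, 276), -1), Pow(Add(-218, Mul(-16, -239)), -1)) = Mul(Pow(408, -1), Pow(Add(-218, 3824), -1)) = Mul(Rational(1, 408), Pow(3606, -1)) = Mul(Rational(1, 408), Rational(1, 3606)) = Rational(1, 1471248)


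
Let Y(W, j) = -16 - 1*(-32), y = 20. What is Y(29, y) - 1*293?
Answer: -277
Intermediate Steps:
Y(W, j) = 16 (Y(W, j) = -16 + 32 = 16)
Y(29, y) - 1*293 = 16 - 1*293 = 16 - 293 = -277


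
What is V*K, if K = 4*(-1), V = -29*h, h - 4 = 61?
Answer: 7540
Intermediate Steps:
h = 65 (h = 4 + 61 = 65)
V = -1885 (V = -29*65 = -1885)
K = -4
V*K = -1885*(-4) = 7540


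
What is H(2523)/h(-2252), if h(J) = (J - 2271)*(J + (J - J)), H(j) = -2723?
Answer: -2723/10185796 ≈ -0.00026733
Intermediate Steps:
h(J) = J*(-2271 + J) (h(J) = (-2271 + J)*(J + 0) = (-2271 + J)*J = J*(-2271 + J))
H(2523)/h(-2252) = -2723*(-1/(2252*(-2271 - 2252))) = -2723/((-2252*(-4523))) = -2723/10185796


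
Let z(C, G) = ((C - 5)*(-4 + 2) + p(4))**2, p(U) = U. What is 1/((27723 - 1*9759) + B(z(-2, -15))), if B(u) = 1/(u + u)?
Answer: 648/11640673 ≈ 5.5667e-5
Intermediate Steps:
z(C, G) = (14 - 2*C)**2 (z(C, G) = ((C - 5)*(-4 + 2) + 4)**2 = ((-5 + C)*(-2) + 4)**2 = ((10 - 2*C) + 4)**2 = (14 - 2*C)**2)
B(u) = 1/(2*u)
1/((27723 - 1*9759) + B(z(-2, -15))) = 1/((27723 - 1*9759) + 1/(2*((4*(7 - 1*(-2))**2)))) = 1/((27723 - 9759) + 1/(2*((4*(7 + 2)**2)))) = 1/(17964 + 1/(2*((4*9**2)))) = 1/(17964 + 1/(2*((4*81)))) = 1/(17964 + (1/2)/324) = 1/(17964 + (1/2)*(1/324)) = 1/(17964 + 1/648) = 1/(11640673/648) = 648/11640673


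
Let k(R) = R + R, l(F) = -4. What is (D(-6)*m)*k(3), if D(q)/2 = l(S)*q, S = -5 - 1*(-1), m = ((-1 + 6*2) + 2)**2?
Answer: 48672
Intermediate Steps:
m = 169 (m = ((-1 + 12) + 2)**2 = (11 + 2)**2 = 13**2 = 169)
S = -4 (S = -5 + 1 = -4)
D(q) = -8*q (D(q) = 2*(-4*q) = -8*q)
k(R) = 2*R
(D(-6)*m)*k(3) = (-8*(-6)*169)*(2*3) = (48*169)*6 = 8112*6 = 48672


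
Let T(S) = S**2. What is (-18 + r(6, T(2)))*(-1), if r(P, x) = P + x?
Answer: 8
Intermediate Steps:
(-18 + r(6, T(2)))*(-1) = (-18 + (6 + 2**2))*(-1) = (-18 + (6 + 4))*(-1) = (-18 + 10)*(-1) = -8*(-1) = 8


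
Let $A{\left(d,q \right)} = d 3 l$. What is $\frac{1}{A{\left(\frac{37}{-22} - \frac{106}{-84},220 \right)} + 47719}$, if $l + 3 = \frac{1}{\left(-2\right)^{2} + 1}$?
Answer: $\frac{55}{2624739} \approx 2.0954 \cdot 10^{-5}$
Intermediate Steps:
$l = - \frac{14}{5}$ ($l = -3 + \frac{1}{\left(-2\right)^{2} + 1} = -3 + \frac{1}{4 + 1} = -3 + \frac{1}{5} = - \frac{14}{5} \approx -2.8$)
$A{\left(d,q \right)} = - \frac{42 d}{5}$ ($A{\left(d,q \right)} = d 3 \left(- \frac{14}{5}\right) = 3 d \left(- \frac{14}{5}\right) = - \frac{42 d}{5}$)
$\frac{1}{A{\left(\frac{37}{-22} - \frac{106}{-84},220 \right)} + 47719} = \frac{1}{- \frac{42 \left(\frac{37}{-22} - \frac{106}{-84}\right)}{5} + 47719} = \frac{1}{- \frac{42 \left(37 \left(- \frac{1}{22}\right) - - \frac{53}{42}\right)}{5} + 47719} = \frac{1}{- \frac{42 \left(- \frac{37}{22} + \frac{53}{42}\right)}{5} + 47719} = \frac{1}{\left(- \frac{42}{5}\right) \left(- \frac{97}{231}\right) + 47719} = \frac{1}{\frac{194}{55} + 47719} = \frac{1}{\frac{2624739}{55}} = \frac{55}{2624739}$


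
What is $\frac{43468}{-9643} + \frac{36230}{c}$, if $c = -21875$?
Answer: $- \frac{260045678}{42188125} \approx -6.164$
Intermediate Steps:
$\frac{43468}{-9643} + \frac{36230}{c} = \frac{43468}{-9643} + \frac{36230}{-21875} = 43468 \left(- \frac{1}{9643}\right) + 36230 \left(- \frac{1}{21875}\right) = - \frac{43468}{9643} - \frac{7246}{4375} = - \frac{260045678}{42188125}$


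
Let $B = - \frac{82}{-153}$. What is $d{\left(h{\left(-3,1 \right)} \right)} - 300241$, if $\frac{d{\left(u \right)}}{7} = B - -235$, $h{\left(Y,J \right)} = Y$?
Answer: $- \frac{45684614}{153} \approx -2.9859 \cdot 10^{5}$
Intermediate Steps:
$B = \frac{82}{153}$ ($B = \left(-82\right) \left(- \frac{1}{153}\right) = \frac{82}{153} \approx 0.53595$)
$d{\left(u \right)} = \frac{252259}{153}$ ($d{\left(u \right)} = 7 \left(\frac{82}{153} - -235\right) = 7 \left(\frac{82}{153} + 235\right) = 7 \cdot \frac{36037}{153} = \frac{252259}{153}$)
$d{\left(h{\left(-3,1 \right)} \right)} - 300241 = \frac{252259}{153} - 300241 = - \frac{45684614}{153}$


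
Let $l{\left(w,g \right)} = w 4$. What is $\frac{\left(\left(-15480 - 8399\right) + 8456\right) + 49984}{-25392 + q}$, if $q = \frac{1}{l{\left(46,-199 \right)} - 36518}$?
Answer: $- \frac{1255739374}{922592929} \approx -1.3611$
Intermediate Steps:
$l{\left(w,g \right)} = 4 w$
$q = - \frac{1}{36334}$ ($q = \frac{1}{4 \cdot 46 - 36518} = \frac{1}{184 - 36518} = \frac{1}{-36334} = - \frac{1}{36334} \approx -2.7522 \cdot 10^{-5}$)
$\frac{\left(\left(-15480 - 8399\right) + 8456\right) + 49984}{-25392 + q} = \frac{\left(\left(-15480 - 8399\right) + 8456\right) + 49984}{-25392 - \frac{1}{36334}} = \frac{\left(-23879 + 8456\right) + 49984}{- \frac{922592929}{36334}} = \left(-15423 + 49984\right) \left(- \frac{36334}{922592929}\right) = 34561 \left(- \frac{36334}{922592929}\right) = - \frac{1255739374}{922592929}$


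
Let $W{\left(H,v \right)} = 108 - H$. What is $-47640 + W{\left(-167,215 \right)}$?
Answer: $-47365$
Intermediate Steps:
$-47640 + W{\left(-167,215 \right)} = -47640 + \left(108 - -167\right) = -47640 + \left(108 + 167\right) = -47640 + 275 = -47365$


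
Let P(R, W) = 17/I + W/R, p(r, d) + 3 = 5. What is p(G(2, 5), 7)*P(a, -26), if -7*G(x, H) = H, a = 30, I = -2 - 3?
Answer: -128/15 ≈ -8.5333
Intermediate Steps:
I = -5
G(x, H) = -H/7
p(r, d) = 2 (p(r, d) = -3 + 5 = 2)
P(R, W) = -17/5 + W/R (P(R, W) = 17/(-5) + W/R = 17*(-⅕) + W/R = -17/5 + W/R)
p(G(2, 5), 7)*P(a, -26) = 2*(-17/5 - 26/30) = 2*(-17/5 - 26*1/30) = 2*(-17/5 - 13/15) = 2*(-64/15) = -128/15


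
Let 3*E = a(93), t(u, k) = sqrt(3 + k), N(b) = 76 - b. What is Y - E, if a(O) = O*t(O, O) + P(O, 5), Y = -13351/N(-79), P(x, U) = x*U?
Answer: -37376/155 - 124*sqrt(6) ≈ -544.87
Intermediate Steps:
P(x, U) = U*x
Y = -13351/155 (Y = -13351/(76 - 1*(-79)) = -13351/(76 + 79) = -13351/155 ≈ -86.135)
a(O) = 5*O + O*sqrt(3 + O) (a(O) = O*sqrt(3 + O) + 5*O = 5*O + O*sqrt(3 + O))
E = 155 + 124*sqrt(6) (E = (93*(5 + sqrt(3 + 93)))/3 = (93*(5 + sqrt(96)))/3 = (93*(5 + 4*sqrt(6)))/3 = (465 + 372*sqrt(6))/3 = 155 + 124*sqrt(6) ≈ 458.74)
Y - E = -13351/155 - (155 + 124*sqrt(6)) = -13351/155 + (-155 - 124*sqrt(6)) = -37376/155 - 124*sqrt(6)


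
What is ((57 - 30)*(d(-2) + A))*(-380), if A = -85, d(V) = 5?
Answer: 820800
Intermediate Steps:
((57 - 30)*(d(-2) + A))*(-380) = ((57 - 30)*(5 - 85))*(-380) = (27*(-80))*(-380) = -2160*(-380) = 820800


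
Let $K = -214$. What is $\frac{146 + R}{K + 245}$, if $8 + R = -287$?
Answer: $- \frac{149}{31} \approx -4.8064$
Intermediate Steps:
$R = -295$ ($R = -8 - 287 = -295$)
$\frac{146 + R}{K + 245} = \frac{146 - 295}{-214 + 245} = - \frac{149}{31}$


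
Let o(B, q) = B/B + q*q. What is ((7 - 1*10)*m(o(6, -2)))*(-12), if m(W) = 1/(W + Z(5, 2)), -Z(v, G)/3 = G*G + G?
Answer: -36/13 ≈ -2.7692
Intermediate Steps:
o(B, q) = 1 + q**2
Z(v, G) = -3*G - 3*G**2 (Z(v, G) = -3*(G*G + G) = -3*(G**2 + G) = -3*(G + G**2) = -3*G - 3*G**2)
m(W) = 1/(-18 + W) (m(W) = 1/(W - 3*2*(1 + 2)) = 1/(W - 3*2*3) = 1/(W - 18) = 1/(-18 + W))
((7 - 1*10)*m(o(6, -2)))*(-12) = ((7 - 1*10)/(-18 + (1 + (-2)**2)))*(-12) = ((7 - 10)/(-18 + (1 + 4)))*(-12) = -3/(-18 + 5)*(-12) = -3/(-13)*(-12) = -3*(-1/13)*(-12) = (3/13)*(-12) = -36/13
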